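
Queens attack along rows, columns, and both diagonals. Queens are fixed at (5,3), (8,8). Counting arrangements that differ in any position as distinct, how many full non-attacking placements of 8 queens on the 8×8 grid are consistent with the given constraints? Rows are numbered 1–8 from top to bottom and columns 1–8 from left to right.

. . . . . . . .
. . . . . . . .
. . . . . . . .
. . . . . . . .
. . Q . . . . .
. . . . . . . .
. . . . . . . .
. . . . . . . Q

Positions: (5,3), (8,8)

Branch on row 1: col 2 → 0; col 4 → 0; col 5 → 1; col 6 → 1.
Sum: 0 + 0 + 1 + 1 = 2.

2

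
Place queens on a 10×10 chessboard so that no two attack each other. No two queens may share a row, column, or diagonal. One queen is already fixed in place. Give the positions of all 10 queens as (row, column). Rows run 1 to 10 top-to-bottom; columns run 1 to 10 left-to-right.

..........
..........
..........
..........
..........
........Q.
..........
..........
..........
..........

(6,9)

Row 1: attacked by (6,9)→{4,9}. Safe: 1, 2, 3, 5, 6, 7, 8, 10. Place at column 6.
Row 2: attacked by (1,6)→{5,6,7}; (6,9)→{5,9}. Safe: 1, 2, 3, 4, 8, 10. Place at column 1.
Row 3: attacked by (1,6)→{4,6,8}; (2,1)→{1,2}; (6,9)→{6,9}. Safe: 3, 5, 7, 10. Place at column 10.
Row 4: attacked by (1,6)→{3,6,9}; (2,1)→{1,3}; (3,10)→{9,10}; (6,9)→{7,9}. Safe: 2, 4, 5, 8. Place at column 5.
Row 5: attacked by (1,6)→{2,6,10}; (2,1)→{1,4}; (3,10)→{8,10}; (4,5)→{4,5,6}; (6,9)→{8,9,10}. Safe: 3, 7. Place at column 7.
Row 7: attacked by (1,6)→{6}; (2,1)→{1,6}; (3,10)→{6,10}; (4,5)→{2,5,8}; (5,7)→{5,7,9}; (6,9)→{8,9,10}. Safe: 3, 4. Place at column 3.
Row 8: attacked by (1,6)→{6}; (2,1)→{1,7}; (3,10)→{5,10}; (4,5)→{1,5,9}; (5,7)→{4,7,10}; (6,9)→{7,9}; (7,3)→{2,3,4}. Safe: 8. Place at column 8.
Row 9: attacked by (1,6)→{6}; (2,1)→{1,8}; (3,10)→{4,10}; (4,5)→{5,10}; (5,7)→{3,7}; (6,9)→{6,9}; (7,3)→{1,3,5}; (8,8)→{7,8,9}. Safe: 2. Place at column 2.
Row 10: attacked by (1,6)→{6}; (2,1)→{1,9}; (3,10)→{3,10}; (4,5)→{5}; (5,7)→{2,7}; (6,9)→{5,9}; (7,3)→{3,6}; (8,8)→{6,8,10}; (9,2)→{1,2,3}. Safe: 4. Place at column 4.
Columns [6, 1, 10, 5, 7, 9, 3, 8, 2, 4], r−c [-5, 1, -7, -1, -2, -3, 4, 0, 7, 6], r+c [7, 3, 13, 9, 12, 15, 10, 16, 11, 14] are all distinct, so no two queens attack.

(1,6) (2,1) (3,10) (4,5) (5,7) (6,9) (7,3) (8,8) (9,2) (10,4)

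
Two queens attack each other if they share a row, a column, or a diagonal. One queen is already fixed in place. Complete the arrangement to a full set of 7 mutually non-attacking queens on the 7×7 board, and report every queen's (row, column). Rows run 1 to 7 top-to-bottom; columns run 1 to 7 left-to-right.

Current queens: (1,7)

Row 2: attacked by (1,7)→{6,7}. Safe: 1, 2, 3, 4, 5. Place at column 2.
Row 3: attacked by (1,7)→{5,7}; (2,2)→{1,2,3}. Safe: 4, 6. Place at column 4.
Row 4: attacked by (1,7)→{4,7}; (2,2)→{2,4}; (3,4)→{3,4,5}. Safe: 1, 6. Place at column 6.
Row 5: attacked by (1,7)→{3,7}; (2,2)→{2,5}; (3,4)→{2,4,6}; (4,6)→{5,6,7}. Safe: 1. Place at column 1.
Row 6: attacked by (1,7)→{2,7}; (2,2)→{2,6}; (3,4)→{1,4,7}; (4,6)→{4,6}; (5,1)→{1,2}. Safe: 3, 5. Place at column 3.
Row 7: attacked by (1,7)→{1,7}; (2,2)→{2,7}; (3,4)→{4}; (4,6)→{3,6}; (5,1)→{1,3}; (6,3)→{2,3,4}. Safe: 5. Place at column 5.
Columns [7, 2, 4, 6, 1, 3, 5], r−c [-6, 0, -1, -2, 4, 3, 2], r+c [8, 4, 7, 10, 6, 9, 12] are all distinct, so no two queens attack.

(1,7) (2,2) (3,4) (4,6) (5,1) (6,3) (7,5)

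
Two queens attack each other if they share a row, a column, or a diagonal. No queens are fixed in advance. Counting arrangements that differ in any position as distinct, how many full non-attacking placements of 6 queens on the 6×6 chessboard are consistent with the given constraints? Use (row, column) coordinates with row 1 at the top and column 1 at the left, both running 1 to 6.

4

Branch on row 1: col 1 → 0; col 2 → 1; col 3 → 1; col 4 → 1; col 5 → 1; col 6 → 0.
Sum: 0 + 1 + 1 + 1 + 1 + 0 = 4.
(This is the classic 6-queens count.)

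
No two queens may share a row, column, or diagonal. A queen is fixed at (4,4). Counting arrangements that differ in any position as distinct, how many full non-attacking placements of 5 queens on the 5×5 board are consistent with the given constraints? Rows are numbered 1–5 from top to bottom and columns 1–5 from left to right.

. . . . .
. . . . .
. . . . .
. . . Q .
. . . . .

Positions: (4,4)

2

Branch on row 1: col 2 → 0; col 3 → 1; col 5 → 1.
Sum: 0 + 1 + 1 = 2.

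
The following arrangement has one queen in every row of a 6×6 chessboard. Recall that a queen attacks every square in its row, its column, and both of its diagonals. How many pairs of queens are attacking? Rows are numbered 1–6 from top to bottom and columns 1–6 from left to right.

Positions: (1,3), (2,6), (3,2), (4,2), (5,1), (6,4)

3

Same column: (3,2)–(4,2) (column 2).
Same diagonal: (4,2)–(5,1) (|4−5| = |2−1| = 1); (4,2)–(6,4) (|4−6| = |2−4| = 2).
Total attacking pairs: 3.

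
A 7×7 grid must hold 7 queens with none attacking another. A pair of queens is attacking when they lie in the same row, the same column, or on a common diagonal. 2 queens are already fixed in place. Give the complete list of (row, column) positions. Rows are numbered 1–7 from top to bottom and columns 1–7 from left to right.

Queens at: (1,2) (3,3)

(1,2) (2,6) (3,3) (4,7) (5,4) (6,1) (7,5)

Row 2: attacked by (1,2)→{1,2,3}; (3,3)→{2,3,4}. Safe: 5, 6, 7. Place at column 6.
Row 4: attacked by (1,2)→{2,5}; (2,6)→{4,6}; (3,3)→{2,3,4}. Safe: 1, 7. Place at column 7.
Row 5: attacked by (1,2)→{2,6}; (2,6)→{3,6}; (3,3)→{1,3,5}; (4,7)→{6,7}. Safe: 4. Place at column 4.
Row 6: attacked by (1,2)→{2,7}; (2,6)→{2,6}; (3,3)→{3,6}; (4,7)→{5,7}; (5,4)→{3,4,5}. Safe: 1. Place at column 1.
Row 7: attacked by (1,2)→{2}; (2,6)→{1,6}; (3,3)→{3,7}; (4,7)→{4,7}; (5,4)→{2,4,6}; (6,1)→{1,2}. Safe: 5. Place at column 5.
Columns [2, 6, 3, 7, 4, 1, 5], r−c [-1, -4, 0, -3, 1, 5, 2], r+c [3, 8, 6, 11, 9, 7, 12] are all distinct, so no two queens attack.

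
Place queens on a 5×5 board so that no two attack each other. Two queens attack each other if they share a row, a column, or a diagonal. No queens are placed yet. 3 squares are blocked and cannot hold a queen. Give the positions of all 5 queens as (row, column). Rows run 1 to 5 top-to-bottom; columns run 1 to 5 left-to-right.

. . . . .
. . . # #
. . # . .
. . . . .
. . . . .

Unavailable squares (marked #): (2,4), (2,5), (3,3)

Row 1: Safe: 1, 2, 3, 4, 5. Place at column 1.
Row 2: attacked by (1,1)→{1,2}. Blocked: 4,5. Safe: 3. Place at column 3.
Row 3: attacked by (1,1)→{1,3}; (2,3)→{2,3,4}. Blocked: 3. Safe: 5. Place at column 5.
Row 4: attacked by (1,1)→{1,4}; (2,3)→{1,3,5}; (3,5)→{4,5}. Safe: 2. Place at column 2.
Row 5: attacked by (1,1)→{1,5}; (2,3)→{3}; (3,5)→{3,5}; (4,2)→{1,2,3}. Safe: 4. Place at column 4.
Columns [1, 3, 5, 2, 4], r−c [0, -1, -2, 2, 1], r+c [2, 5, 8, 6, 9] are all distinct, so no two queens attack.

(1,1) (2,3) (3,5) (4,2) (5,4)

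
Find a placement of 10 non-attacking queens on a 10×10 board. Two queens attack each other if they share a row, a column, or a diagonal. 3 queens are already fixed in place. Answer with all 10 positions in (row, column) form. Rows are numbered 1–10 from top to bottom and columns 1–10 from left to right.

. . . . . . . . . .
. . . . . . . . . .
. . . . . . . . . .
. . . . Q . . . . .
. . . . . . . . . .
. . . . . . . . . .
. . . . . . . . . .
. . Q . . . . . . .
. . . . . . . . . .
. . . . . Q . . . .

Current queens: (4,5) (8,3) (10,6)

Row 1: attacked by (4,5)→{2,5,8}; (8,3)→{3,10}; (10,6)→{6}. Safe: 1, 4, 7, 9. Place at column 4.
Row 2: attacked by (1,4)→{3,4,5}; (4,5)→{3,5,7}; (8,3)→{3,9}; (10,6)→{6}. Safe: 1, 2, 8, 10. Place at column 10.
Row 3: attacked by (1,4)→{2,4,6}; (2,10)→{9,10}; (4,5)→{4,5,6}; (8,3)→{3,8}; (10,6)→{6}. Safe: 1, 7. Place at column 7.
Row 5: attacked by (1,4)→{4,8}; (2,10)→{7,10}; (3,7)→{5,7,9}; (4,5)→{4,5,6}; (8,3)→{3,6}; (10,6)→{1,6}. Safe: 2. Place at column 2.
Row 6: attacked by (1,4)→{4,9}; (2,10)→{6,10}; (3,7)→{4,7,10}; (4,5)→{3,5,7}; (5,2)→{1,2,3}; (8,3)→{1,3,5}; (10,6)→{2,6,10}. Safe: 8. Place at column 8.
Row 7: attacked by (1,4)→{4,10}; (2,10)→{5,10}; (3,7)→{3,7}; (4,5)→{2,5,8}; (5,2)→{2,4}; (6,8)→{7,8,9}; (8,3)→{2,3,4}; (10,6)→{3,6,9}. Safe: 1. Place at column 1.
Row 9: attacked by (1,4)→{4}; (2,10)→{3,10}; (3,7)→{1,7}; (4,5)→{5,10}; (5,2)→{2,6}; (6,8)→{5,8}; (7,1)→{1,3}; (8,3)→{2,3,4}; (10,6)→{5,6,7}. Safe: 9. Place at column 9.
Columns [4, 10, 7, 5, 2, 8, 1, 3, 9, 6], r−c [-3, -8, -4, -1, 3, -2, 6, 5, 0, 4], r+c [5, 12, 10, 9, 7, 14, 8, 11, 18, 16] are all distinct, so no two queens attack.

(1,4) (2,10) (3,7) (4,5) (5,2) (6,8) (7,1) (8,3) (9,9) (10,6)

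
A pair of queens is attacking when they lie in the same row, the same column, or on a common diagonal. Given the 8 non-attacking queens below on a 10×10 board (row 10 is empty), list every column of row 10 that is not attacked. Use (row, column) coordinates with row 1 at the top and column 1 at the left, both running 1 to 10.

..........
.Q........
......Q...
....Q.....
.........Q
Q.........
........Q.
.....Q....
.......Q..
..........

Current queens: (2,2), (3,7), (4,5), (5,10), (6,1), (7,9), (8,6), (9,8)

columns 3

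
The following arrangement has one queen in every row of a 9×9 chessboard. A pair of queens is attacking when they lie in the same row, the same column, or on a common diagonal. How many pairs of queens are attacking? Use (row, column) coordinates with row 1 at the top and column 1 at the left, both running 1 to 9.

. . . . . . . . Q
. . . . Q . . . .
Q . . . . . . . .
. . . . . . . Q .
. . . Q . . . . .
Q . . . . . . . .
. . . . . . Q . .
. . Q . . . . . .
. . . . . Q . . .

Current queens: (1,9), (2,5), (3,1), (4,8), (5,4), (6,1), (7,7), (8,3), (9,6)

3

Same column: (3,1)–(6,1) (column 1).
Same diagonal: (2,5)–(6,1) (|2−6| = |5−1| = 4); (6,1)–(8,3) (|6−8| = |1−3| = 2).
Total attacking pairs: 3.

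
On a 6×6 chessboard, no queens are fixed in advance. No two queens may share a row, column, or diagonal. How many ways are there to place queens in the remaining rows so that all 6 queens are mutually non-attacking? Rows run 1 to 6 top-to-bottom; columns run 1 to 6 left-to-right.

Branch on row 1: col 1 → 0; col 2 → 1; col 3 → 1; col 4 → 1; col 5 → 1; col 6 → 0.
Sum: 0 + 1 + 1 + 1 + 1 + 0 = 4.
(This is the classic 6-queens count.)

4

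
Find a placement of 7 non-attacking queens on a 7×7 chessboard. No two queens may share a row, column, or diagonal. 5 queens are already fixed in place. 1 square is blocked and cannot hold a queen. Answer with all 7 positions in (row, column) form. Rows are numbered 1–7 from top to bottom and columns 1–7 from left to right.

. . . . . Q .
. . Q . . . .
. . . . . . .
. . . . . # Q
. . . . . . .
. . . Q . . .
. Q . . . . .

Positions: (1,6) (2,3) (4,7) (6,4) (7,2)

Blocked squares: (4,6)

(1,6) (2,3) (3,5) (4,7) (5,1) (6,4) (7,2)

Row 3: attacked by (1,6)→{4,6}; (2,3)→{2,3,4}; (4,7)→{6,7}; (6,4)→{1,4,7}; (7,2)→{2,6}. Safe: 5. Place at column 5.
Row 5: attacked by (1,6)→{2,6}; (2,3)→{3,6}; (3,5)→{3,5,7}; (4,7)→{6,7}; (6,4)→{3,4,5}; (7,2)→{2,4}. Safe: 1. Place at column 1.
Columns [6, 3, 5, 7, 1, 4, 2], r−c [-5, -1, -2, -3, 4, 2, 5], r+c [7, 5, 8, 11, 6, 10, 9] are all distinct, so no two queens attack.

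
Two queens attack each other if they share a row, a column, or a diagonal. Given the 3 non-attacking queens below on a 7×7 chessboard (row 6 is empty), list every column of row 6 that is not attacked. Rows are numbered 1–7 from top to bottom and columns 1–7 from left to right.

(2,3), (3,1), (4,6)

columns 2, 5

(2,3) attacks row 6 at column 3 and diagonals 7.
(3,1) attacks row 6 at column 1 and diagonals 4.
(4,6) attacks row 6 at column 6 and diagonals 4.
Attacked columns: {1, 3, 4, 6, 7}. Safe: {2, 5}.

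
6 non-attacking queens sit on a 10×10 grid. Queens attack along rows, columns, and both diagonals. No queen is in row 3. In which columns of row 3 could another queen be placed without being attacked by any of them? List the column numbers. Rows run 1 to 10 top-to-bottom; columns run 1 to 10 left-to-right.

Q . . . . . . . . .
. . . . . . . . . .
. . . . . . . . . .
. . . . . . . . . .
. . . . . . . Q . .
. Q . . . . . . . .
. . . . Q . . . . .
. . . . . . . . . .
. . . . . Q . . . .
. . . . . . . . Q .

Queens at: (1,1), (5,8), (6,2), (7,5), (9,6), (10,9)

columns 4, 7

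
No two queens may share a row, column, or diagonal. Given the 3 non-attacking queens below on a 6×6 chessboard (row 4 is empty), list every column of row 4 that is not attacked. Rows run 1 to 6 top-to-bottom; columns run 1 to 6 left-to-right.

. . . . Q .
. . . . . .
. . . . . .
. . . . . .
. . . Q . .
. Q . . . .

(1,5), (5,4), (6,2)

columns 1, 6

(1,5) attacks row 4 at column 5 and diagonals 2.
(5,4) attacks row 4 at column 4 and diagonals 3, 5.
(6,2) attacks row 4 at column 2 and diagonals 4.
Attacked columns: {2, 3, 4, 5}. Safe: {1, 6}.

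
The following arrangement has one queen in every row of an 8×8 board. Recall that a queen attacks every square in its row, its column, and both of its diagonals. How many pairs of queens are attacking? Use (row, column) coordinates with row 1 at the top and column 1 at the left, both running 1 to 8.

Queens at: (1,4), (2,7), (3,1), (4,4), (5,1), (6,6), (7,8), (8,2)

3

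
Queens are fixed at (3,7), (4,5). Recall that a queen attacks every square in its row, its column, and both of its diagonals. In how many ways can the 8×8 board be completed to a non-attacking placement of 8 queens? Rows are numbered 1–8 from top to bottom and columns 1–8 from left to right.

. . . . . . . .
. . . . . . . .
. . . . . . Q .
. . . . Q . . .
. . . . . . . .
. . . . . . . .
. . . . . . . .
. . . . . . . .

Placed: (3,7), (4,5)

2

Branch on row 1: col 1 → 0; col 3 → 1; col 4 → 1; col 6 → 0.
Sum: 0 + 1 + 1 + 0 = 2.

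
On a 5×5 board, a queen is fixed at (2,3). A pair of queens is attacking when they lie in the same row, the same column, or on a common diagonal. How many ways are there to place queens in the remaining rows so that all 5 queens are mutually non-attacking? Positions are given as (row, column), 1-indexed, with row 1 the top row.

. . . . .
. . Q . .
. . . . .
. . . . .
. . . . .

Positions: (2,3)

2

Branch on row 1: col 1 → 1; col 5 → 1.
Sum: 1 + 1 = 2.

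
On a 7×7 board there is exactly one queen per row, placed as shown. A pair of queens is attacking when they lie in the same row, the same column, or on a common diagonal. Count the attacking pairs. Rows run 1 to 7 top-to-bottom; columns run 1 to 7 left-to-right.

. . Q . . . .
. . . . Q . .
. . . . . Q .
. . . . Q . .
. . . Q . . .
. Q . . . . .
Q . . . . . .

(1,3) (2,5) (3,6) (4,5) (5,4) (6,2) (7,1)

Same column: (2,5)–(4,5) (column 5).
Same diagonal: (2,5)–(3,6) (|2−3| = |5−6| = 1); (3,6)–(4,5) (|3−4| = |6−5| = 1); (3,6)–(5,4) (|3−5| = |6−4| = 2); (4,5)–(5,4) (|4−5| = |5−4| = 1); (6,2)–(7,1) (|6−7| = |2−1| = 1).
Total attacking pairs: 6.

6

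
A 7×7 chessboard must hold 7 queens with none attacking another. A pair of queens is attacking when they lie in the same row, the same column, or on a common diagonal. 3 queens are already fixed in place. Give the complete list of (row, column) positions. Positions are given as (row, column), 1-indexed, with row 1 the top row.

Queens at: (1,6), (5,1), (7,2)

(1,6) (2,3) (3,5) (4,7) (5,1) (6,4) (7,2)

Row 2: attacked by (1,6)→{5,6,7}; (5,1)→{1,4}; (7,2)→{2,7}. Safe: 3. Place at column 3.
Row 3: attacked by (1,6)→{4,6}; (2,3)→{2,3,4}; (5,1)→{1,3}; (7,2)→{2,6}. Safe: 5, 7. Place at column 5.
Row 4: attacked by (1,6)→{3,6}; (2,3)→{1,3,5}; (3,5)→{4,5,6}; (5,1)→{1,2}; (7,2)→{2,5}. Safe: 7. Place at column 7.
Row 6: attacked by (1,6)→{1,6}; (2,3)→{3,7}; (3,5)→{2,5}; (4,7)→{5,7}; (5,1)→{1,2}; (7,2)→{1,2,3}. Safe: 4. Place at column 4.
Columns [6, 3, 5, 7, 1, 4, 2], r−c [-5, -1, -2, -3, 4, 2, 5], r+c [7, 5, 8, 11, 6, 10, 9] are all distinct, so no two queens attack.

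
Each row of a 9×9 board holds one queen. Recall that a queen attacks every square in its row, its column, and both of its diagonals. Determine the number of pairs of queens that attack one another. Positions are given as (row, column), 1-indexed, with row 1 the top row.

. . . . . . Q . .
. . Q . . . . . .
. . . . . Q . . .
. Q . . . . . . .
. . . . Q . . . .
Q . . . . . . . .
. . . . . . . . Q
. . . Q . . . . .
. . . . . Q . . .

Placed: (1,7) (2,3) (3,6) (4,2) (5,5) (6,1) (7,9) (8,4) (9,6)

Same column: (3,6)–(9,6) (column 6).
Total attacking pairs: 1.

1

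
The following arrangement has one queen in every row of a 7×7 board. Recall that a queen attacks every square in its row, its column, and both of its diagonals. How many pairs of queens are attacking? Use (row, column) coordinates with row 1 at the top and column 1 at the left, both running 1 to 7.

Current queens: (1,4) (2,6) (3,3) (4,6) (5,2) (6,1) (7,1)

Same column: (2,6)–(4,6) (column 6); (6,1)–(7,1) (column 1).
Same diagonal: (2,6)–(7,1) (|2−7| = |6−1| = 5); (5,2)–(6,1) (|5−6| = |2−1| = 1).
Total attacking pairs: 4.

4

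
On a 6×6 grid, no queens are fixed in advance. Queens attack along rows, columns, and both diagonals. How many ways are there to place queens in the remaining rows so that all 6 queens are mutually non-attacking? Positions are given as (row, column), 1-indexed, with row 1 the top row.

4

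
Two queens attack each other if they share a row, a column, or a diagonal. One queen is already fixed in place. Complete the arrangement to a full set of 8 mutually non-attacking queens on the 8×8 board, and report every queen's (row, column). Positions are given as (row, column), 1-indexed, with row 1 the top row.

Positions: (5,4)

Row 1: attacked by (5,4)→{4,8}. Safe: 1, 2, 3, 5, 6, 7. Place at column 6.
Row 2: attacked by (1,6)→{5,6,7}; (5,4)→{1,4,7}. Safe: 2, 3, 8. Place at column 3.
Row 3: attacked by (1,6)→{4,6,8}; (2,3)→{2,3,4}; (5,4)→{2,4,6}. Safe: 1, 5, 7. Place at column 1.
Row 4: attacked by (1,6)→{3,6}; (2,3)→{1,3,5}; (3,1)→{1,2}; (5,4)→{3,4,5}. Safe: 7, 8. Place at column 8.
Row 6: attacked by (1,6)→{1,6}; (2,3)→{3,7}; (3,1)→{1,4}; (4,8)→{6,8}; (5,4)→{3,4,5}. Safe: 2. Place at column 2.
Row 7: attacked by (1,6)→{6}; (2,3)→{3,8}; (3,1)→{1,5}; (4,8)→{5,8}; (5,4)→{2,4,6}; (6,2)→{1,2,3}. Safe: 7. Place at column 7.
Row 8: attacked by (1,6)→{6}; (2,3)→{3}; (3,1)→{1,6}; (4,8)→{4,8}; (5,4)→{1,4,7}; (6,2)→{2,4}; (7,7)→{6,7,8}. Safe: 5. Place at column 5.
Columns [6, 3, 1, 8, 4, 2, 7, 5], r−c [-5, -1, 2, -4, 1, 4, 0, 3], r+c [7, 5, 4, 12, 9, 8, 14, 13] are all distinct, so no two queens attack.

(1,6) (2,3) (3,1) (4,8) (5,4) (6,2) (7,7) (8,5)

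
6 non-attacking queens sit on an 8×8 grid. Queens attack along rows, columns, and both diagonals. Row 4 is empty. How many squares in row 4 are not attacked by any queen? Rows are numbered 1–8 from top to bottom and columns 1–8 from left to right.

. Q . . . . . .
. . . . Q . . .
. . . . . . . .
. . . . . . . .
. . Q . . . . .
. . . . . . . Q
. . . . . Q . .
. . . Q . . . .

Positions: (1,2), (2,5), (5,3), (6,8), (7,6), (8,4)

(1,2) attacks row 4 at column 2 and diagonals 5.
(2,5) attacks row 4 at column 5 and diagonals 3, 7.
(5,3) attacks row 4 at column 3 and diagonals 2, 4.
(6,8) attacks row 4 at column 8 and diagonals 6.
(7,6) attacks row 4 at column 6 and diagonals 3.
(8,4) attacks row 4 at column 4 and diagonals 8.
Attacked columns: {2, 3, 4, 5, 6, 7, 8}. Safe: {1}.

1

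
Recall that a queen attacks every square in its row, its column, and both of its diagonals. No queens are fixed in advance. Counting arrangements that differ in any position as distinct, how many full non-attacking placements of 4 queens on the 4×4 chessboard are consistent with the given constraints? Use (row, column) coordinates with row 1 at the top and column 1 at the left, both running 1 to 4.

Branch on row 1: col 1 → 0; col 2 → 1; col 3 → 1; col 4 → 0.
Sum: 0 + 1 + 1 + 0 = 2.
(This is the classic 4-queens count.)

2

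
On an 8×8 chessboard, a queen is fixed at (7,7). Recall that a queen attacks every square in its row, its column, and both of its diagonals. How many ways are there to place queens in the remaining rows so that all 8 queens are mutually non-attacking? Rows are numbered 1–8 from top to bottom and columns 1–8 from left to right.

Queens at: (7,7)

Branch on row 1: col 2 → 3; col 3 → 5; col 4 → 2; col 5 → 1; col 6 → 3; col 8 → 2.
Sum: 3 + 5 + 2 + 1 + 3 + 2 = 16.

16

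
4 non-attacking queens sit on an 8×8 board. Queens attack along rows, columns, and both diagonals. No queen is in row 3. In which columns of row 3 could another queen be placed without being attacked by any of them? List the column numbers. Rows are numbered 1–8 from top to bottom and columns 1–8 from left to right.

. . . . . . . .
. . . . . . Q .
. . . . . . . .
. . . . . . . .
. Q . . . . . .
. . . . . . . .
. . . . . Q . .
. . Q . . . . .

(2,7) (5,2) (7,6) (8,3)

columns 1, 5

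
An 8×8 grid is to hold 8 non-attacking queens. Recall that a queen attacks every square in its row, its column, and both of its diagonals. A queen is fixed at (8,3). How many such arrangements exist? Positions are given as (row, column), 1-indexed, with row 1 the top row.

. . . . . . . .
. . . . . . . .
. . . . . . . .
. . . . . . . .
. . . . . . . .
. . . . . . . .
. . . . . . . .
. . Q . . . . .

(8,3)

Branch on row 1: col 1 → 2; col 2 → 2; col 4 → 3; col 5 → 4; col 6 → 5; col 7 → 0; col 8 → 0.
Sum: 2 + 2 + 3 + 4 + 5 + 0 + 0 = 16.

16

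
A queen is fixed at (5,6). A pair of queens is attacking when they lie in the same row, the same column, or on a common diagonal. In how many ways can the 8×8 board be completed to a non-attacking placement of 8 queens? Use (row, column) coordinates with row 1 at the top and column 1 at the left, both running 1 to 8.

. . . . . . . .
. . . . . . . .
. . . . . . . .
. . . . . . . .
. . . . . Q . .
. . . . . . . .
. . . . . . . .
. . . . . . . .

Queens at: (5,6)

Branch on row 1: col 1 → 0; col 3 → 2; col 4 → 6; col 5 → 0; col 7 → 3; col 8 → 1.
Sum: 0 + 2 + 6 + 0 + 3 + 1 = 12.

12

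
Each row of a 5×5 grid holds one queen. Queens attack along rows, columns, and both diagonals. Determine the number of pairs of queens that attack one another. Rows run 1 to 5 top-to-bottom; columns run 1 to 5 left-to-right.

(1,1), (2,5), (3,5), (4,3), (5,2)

4

Same column: (2,5)–(3,5) (column 5).
Same diagonal: (2,5)–(4,3) (|2−4| = |5−3| = 2); (2,5)–(5,2) (|2−5| = |5−2| = 3); (4,3)–(5,2) (|4−5| = |3−2| = 1).
Total attacking pairs: 4.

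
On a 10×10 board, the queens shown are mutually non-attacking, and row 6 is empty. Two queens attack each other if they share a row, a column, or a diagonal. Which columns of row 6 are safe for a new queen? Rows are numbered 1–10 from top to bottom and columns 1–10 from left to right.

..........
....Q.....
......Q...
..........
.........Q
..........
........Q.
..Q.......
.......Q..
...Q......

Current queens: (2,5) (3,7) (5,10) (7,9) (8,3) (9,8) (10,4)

columns 2, 6

(2,5) attacks row 6 at column 5 and diagonals 1, 9.
(3,7) attacks row 6 at column 7 and diagonals 4, 10.
(5,10) attacks row 6 at column 10 and diagonals 9.
(7,9) attacks row 6 at column 9 and diagonals 8, 10.
(8,3) attacks row 6 at column 3 and diagonals 1, 5.
(9,8) attacks row 6 at column 8 and diagonals 5.
(10,4) attacks row 6 at column 4 and diagonals 8.
Attacked columns: {1, 3, 4, 5, 7, 8, 9, 10}. Safe: {2, 6}.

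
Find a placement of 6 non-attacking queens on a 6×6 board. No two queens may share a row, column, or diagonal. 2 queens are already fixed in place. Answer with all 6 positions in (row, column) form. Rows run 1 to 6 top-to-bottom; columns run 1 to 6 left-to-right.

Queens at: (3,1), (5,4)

Row 1: attacked by (3,1)→{1,3}; (5,4)→{4}. Safe: 2, 5, 6. Place at column 5.
Row 2: attacked by (1,5)→{4,5,6}; (3,1)→{1,2}; (5,4)→{1,4}. Safe: 3. Place at column 3.
Row 4: attacked by (1,5)→{2,5}; (2,3)→{1,3,5}; (3,1)→{1,2}; (5,4)→{3,4,5}. Safe: 6. Place at column 6.
Row 6: attacked by (1,5)→{5}; (2,3)→{3}; (3,1)→{1,4}; (4,6)→{4,6}; (5,4)→{3,4,5}. Safe: 2. Place at column 2.
Columns [5, 3, 1, 6, 4, 2], r−c [-4, -1, 2, -2, 1, 4], r+c [6, 5, 4, 10, 9, 8] are all distinct, so no two queens attack.

(1,5) (2,3) (3,1) (4,6) (5,4) (6,2)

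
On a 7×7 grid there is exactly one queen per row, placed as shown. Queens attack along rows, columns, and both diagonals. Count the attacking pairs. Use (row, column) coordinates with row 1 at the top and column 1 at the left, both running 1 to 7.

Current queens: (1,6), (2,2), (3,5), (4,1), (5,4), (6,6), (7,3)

2

Same column: (1,6)–(6,6) (column 6).
Same diagonal: (2,2)–(6,6) (|2−6| = |2−6| = 4).
Total attacking pairs: 2.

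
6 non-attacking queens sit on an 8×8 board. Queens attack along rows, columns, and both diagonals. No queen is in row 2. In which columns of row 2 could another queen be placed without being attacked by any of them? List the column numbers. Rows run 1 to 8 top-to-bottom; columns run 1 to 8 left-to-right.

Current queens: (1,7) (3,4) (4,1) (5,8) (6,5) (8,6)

columns 2

(1,7) attacks row 2 at column 7 and diagonals 6, 8.
(3,4) attacks row 2 at column 4 and diagonals 3, 5.
(4,1) attacks row 2 at column 1 and diagonals 3.
(5,8) attacks row 2 at column 8 and diagonals 5.
(6,5) attacks row 2 at column 5 and diagonals 1.
(8,6) attacks row 2 at column 6.
Attacked columns: {1, 3, 4, 5, 6, 7, 8}. Safe: {2}.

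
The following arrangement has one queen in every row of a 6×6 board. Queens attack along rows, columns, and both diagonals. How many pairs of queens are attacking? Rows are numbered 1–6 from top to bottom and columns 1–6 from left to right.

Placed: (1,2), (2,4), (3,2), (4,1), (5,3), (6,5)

3

Same column: (1,2)–(3,2) (column 2).
Same diagonal: (3,2)–(4,1) (|3−4| = |2−1| = 1); (3,2)–(6,5) (|3−6| = |2−5| = 3).
Total attacking pairs: 3.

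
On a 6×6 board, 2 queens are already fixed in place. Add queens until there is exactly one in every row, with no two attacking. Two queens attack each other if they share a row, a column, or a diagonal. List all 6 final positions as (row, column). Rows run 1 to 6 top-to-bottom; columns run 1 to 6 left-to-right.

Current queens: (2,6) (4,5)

Row 1: attacked by (2,6)→{5,6}; (4,5)→{2,5}. Safe: 1, 3, 4. Place at column 3.
Row 3: attacked by (1,3)→{1,3,5}; (2,6)→{5,6}; (4,5)→{4,5,6}. Safe: 2. Place at column 2.
Row 5: attacked by (1,3)→{3}; (2,6)→{3,6}; (3,2)→{2,4}; (4,5)→{4,5,6}. Safe: 1. Place at column 1.
Row 6: attacked by (1,3)→{3}; (2,6)→{2,6}; (3,2)→{2,5}; (4,5)→{3,5}; (5,1)→{1,2}. Safe: 4. Place at column 4.
Columns [3, 6, 2, 5, 1, 4], r−c [-2, -4, 1, -1, 4, 2], r+c [4, 8, 5, 9, 6, 10] are all distinct, so no two queens attack.

(1,3) (2,6) (3,2) (4,5) (5,1) (6,4)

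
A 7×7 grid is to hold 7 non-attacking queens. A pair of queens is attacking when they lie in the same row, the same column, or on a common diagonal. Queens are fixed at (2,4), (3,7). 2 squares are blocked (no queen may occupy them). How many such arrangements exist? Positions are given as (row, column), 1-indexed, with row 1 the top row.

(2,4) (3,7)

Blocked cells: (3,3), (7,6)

Branch on row 1: col 1 → 1; col 2 → 0; col 6 → 1.
Sum: 1 + 0 + 1 = 2.

2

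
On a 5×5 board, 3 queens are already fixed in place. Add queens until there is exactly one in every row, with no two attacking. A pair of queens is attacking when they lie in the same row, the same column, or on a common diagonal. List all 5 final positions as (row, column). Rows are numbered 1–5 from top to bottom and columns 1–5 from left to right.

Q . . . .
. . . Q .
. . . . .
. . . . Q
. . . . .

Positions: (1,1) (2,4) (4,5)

(1,1) (2,4) (3,2) (4,5) (5,3)

Row 3: attacked by (1,1)→{1,3}; (2,4)→{3,4,5}; (4,5)→{4,5}. Safe: 2. Place at column 2.
Row 5: attacked by (1,1)→{1,5}; (2,4)→{1,4}; (3,2)→{2,4}; (4,5)→{4,5}. Safe: 3. Place at column 3.
Columns [1, 4, 2, 5, 3], r−c [0, -2, 1, -1, 2], r+c [2, 6, 5, 9, 8] are all distinct, so no two queens attack.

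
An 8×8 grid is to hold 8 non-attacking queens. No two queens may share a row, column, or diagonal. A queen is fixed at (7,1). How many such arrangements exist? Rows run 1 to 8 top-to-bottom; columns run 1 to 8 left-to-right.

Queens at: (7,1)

8

Branch on row 1: col 2 → 1; col 3 → 1; col 4 → 2; col 5 → 1; col 6 → 3; col 8 → 0.
Sum: 1 + 1 + 2 + 1 + 3 + 0 = 8.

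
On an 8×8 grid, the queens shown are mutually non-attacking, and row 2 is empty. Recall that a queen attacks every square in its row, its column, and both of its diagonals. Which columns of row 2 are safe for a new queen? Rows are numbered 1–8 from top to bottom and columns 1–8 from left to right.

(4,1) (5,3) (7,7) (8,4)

(4,1) attacks row 2 at column 1 and diagonals 3.
(5,3) attacks row 2 at column 3 and diagonals 6.
(7,7) attacks row 2 at column 7 and diagonals 2.
(8,4) attacks row 2 at column 4.
Attacked columns: {1, 2, 3, 4, 6, 7}. Safe: {5, 8}.

columns 5, 8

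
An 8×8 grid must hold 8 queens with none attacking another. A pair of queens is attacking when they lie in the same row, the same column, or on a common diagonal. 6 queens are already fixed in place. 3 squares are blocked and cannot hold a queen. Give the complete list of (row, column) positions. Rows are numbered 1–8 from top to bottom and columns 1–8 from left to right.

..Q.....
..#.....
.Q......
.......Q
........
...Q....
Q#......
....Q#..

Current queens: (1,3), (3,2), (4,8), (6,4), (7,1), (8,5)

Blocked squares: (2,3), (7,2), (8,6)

Row 2: attacked by (1,3)→{2,3,4}; (3,2)→{1,2,3}; (4,8)→{6,8}; (6,4)→{4,8}; (7,1)→{1,6}; (8,5)→{5}. Blocked: 3. Safe: 7. Place at column 7.
Row 5: attacked by (1,3)→{3,7}; (2,7)→{4,7}; (3,2)→{2,4}; (4,8)→{7,8}; (6,4)→{3,4,5}; (7,1)→{1,3}; (8,5)→{2,5,8}. Safe: 6. Place at column 6.
Columns [3, 7, 2, 8, 6, 4, 1, 5], r−c [-2, -5, 1, -4, -1, 2, 6, 3], r+c [4, 9, 5, 12, 11, 10, 8, 13] are all distinct, so no two queens attack.

(1,3) (2,7) (3,2) (4,8) (5,6) (6,4) (7,1) (8,5)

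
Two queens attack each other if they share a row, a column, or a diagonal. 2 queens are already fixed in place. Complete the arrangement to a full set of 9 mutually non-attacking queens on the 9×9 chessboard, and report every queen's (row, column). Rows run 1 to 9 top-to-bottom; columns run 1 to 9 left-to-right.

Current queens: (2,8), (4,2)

Row 1: attacked by (2,8)→{7,8,9}; (4,2)→{2,5}. Safe: 1, 3, 4, 6. Place at column 1.
Row 3: attacked by (1,1)→{1,3}; (2,8)→{7,8,9}; (4,2)→{1,2,3}. Safe: 4, 5, 6. Place at column 4.
Row 5: attacked by (1,1)→{1,5}; (2,8)→{5,8}; (3,4)→{2,4,6}; (4,2)→{1,2,3}. Safe: 7, 9. Place at column 7.
Row 6: attacked by (1,1)→{1,6}; (2,8)→{4,8}; (3,4)→{1,4,7}; (4,2)→{2,4}; (5,7)→{6,7,8}. Safe: 3, 5, 9. Place at column 9.
Row 7: attacked by (1,1)→{1,7}; (2,8)→{3,8}; (3,4)→{4,8}; (4,2)→{2,5}; (5,7)→{5,7,9}; (6,9)→{8,9}. Safe: 6. Place at column 6.
Row 8: attacked by (1,1)→{1,8}; (2,8)→{2,8}; (3,4)→{4,9}; (4,2)→{2,6}; (5,7)→{4,7}; (6,9)→{7,9}; (7,6)→{5,6,7}. Safe: 3. Place at column 3.
Row 9: attacked by (1,1)→{1,9}; (2,8)→{1,8}; (3,4)→{4}; (4,2)→{2,7}; (5,7)→{3,7}; (6,9)→{6,9}; (7,6)→{4,6,8}; (8,3)→{2,3,4}. Safe: 5. Place at column 5.
Columns [1, 8, 4, 2, 7, 9, 6, 3, 5], r−c [0, -6, -1, 2, -2, -3, 1, 5, 4], r+c [2, 10, 7, 6, 12, 15, 13, 11, 14] are all distinct, so no two queens attack.

(1,1) (2,8) (3,4) (4,2) (5,7) (6,9) (7,6) (8,3) (9,5)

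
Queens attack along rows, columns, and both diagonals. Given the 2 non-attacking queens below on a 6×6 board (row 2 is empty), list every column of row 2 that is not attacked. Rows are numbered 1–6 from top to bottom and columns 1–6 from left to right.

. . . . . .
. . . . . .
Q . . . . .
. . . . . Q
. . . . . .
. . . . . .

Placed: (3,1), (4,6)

(3,1) attacks row 2 at column 1 and diagonals 2.
(4,6) attacks row 2 at column 6 and diagonals 4.
Attacked columns: {1, 2, 4, 6}. Safe: {3, 5}.

columns 3, 5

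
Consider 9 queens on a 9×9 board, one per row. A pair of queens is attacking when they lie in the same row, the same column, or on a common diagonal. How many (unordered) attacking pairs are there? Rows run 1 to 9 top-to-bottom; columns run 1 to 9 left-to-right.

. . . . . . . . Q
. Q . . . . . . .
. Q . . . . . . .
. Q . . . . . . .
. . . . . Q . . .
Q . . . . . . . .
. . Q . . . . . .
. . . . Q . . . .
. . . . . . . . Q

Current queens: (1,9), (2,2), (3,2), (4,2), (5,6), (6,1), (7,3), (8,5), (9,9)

6

Same column: (1,9)–(9,9) (column 9); (2,2)–(3,2) (column 2); (2,2)–(4,2) (column 2); (3,2)–(4,2) (column 2).
Same diagonal: (1,9)–(7,3) (|1−7| = |9−3| = 6); (2,2)–(9,9) (|2−9| = |2−9| = 7).
Total attacking pairs: 6.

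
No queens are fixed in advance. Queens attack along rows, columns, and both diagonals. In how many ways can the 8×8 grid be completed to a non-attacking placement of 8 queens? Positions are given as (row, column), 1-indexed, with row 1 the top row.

Branch on row 1: col 1 → 4; col 2 → 8; col 3 → 16; col 4 → 18; col 5 → 18; col 6 → 16; col 7 → 8; col 8 → 4.
Sum: 4 + 8 + 16 + 18 + 18 + 16 + 8 + 4 = 92.
(This is the classic 8-queens count.)

92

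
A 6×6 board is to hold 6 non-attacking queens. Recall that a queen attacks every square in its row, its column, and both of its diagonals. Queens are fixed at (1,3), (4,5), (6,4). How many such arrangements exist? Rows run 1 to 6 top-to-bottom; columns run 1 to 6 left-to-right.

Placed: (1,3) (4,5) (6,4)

Branch on row 2: col 1 → 0; col 6 → 1.
Sum: 0 + 1 = 1.

1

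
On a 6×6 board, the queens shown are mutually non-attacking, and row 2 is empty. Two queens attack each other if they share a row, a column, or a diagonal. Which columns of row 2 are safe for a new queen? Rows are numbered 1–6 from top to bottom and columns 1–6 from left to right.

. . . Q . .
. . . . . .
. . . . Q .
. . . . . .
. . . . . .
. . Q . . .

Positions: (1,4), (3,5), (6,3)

(1,4) attacks row 2 at column 4 and diagonals 3, 5.
(3,5) attacks row 2 at column 5 and diagonals 4, 6.
(6,3) attacks row 2 at column 3.
Attacked columns: {3, 4, 5, 6}. Safe: {1, 2}.

columns 1, 2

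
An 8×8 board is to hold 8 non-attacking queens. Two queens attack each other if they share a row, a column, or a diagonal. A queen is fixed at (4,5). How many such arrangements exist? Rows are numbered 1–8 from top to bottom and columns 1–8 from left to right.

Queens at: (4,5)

Branch on row 1: col 1 → 0; col 3 → 2; col 4 → 4; col 6 → 1; col 7 → 1.
Sum: 0 + 2 + 4 + 1 + 1 = 8.

8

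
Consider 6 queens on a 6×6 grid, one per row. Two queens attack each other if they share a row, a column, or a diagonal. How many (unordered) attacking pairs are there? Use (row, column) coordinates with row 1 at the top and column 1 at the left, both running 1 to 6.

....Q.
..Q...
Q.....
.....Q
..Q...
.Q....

Same column: (2,3)–(5,3) (column 3).
Same diagonal: (3,1)–(5,3) (|3−5| = |1−3| = 2); (5,3)–(6,2) (|5−6| = |3−2| = 1).
Total attacking pairs: 3.

3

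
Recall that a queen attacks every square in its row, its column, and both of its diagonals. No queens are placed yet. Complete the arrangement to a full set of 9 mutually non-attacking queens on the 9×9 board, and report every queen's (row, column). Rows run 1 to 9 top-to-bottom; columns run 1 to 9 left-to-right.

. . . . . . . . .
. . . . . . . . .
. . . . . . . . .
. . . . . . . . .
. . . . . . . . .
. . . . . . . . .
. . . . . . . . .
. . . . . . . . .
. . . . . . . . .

(1,9) (2,3) (3,6) (4,4) (5,1) (6,8) (7,5) (8,7) (9,2)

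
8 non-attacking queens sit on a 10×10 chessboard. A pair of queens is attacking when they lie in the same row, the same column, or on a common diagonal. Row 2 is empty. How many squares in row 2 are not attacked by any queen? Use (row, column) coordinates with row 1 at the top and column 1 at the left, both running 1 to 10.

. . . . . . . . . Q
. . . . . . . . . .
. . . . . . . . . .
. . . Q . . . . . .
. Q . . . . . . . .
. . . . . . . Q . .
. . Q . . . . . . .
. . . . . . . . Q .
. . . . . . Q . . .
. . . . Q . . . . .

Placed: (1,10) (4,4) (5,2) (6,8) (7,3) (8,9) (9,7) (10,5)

(1,10) attacks row 2 at column 10 and diagonals 9.
(4,4) attacks row 2 at column 4 and diagonals 2, 6.
(5,2) attacks row 2 at column 2 and diagonals 5.
(6,8) attacks row 2 at column 8 and diagonals 4.
(7,3) attacks row 2 at column 3 and diagonals 8.
(8,9) attacks row 2 at column 9 and diagonals 3.
(9,7) attacks row 2 at column 7.
(10,5) attacks row 2 at column 5.
Attacked columns: {2, 3, 4, 5, 6, 7, 8, 9, 10}. Safe: {1}.

1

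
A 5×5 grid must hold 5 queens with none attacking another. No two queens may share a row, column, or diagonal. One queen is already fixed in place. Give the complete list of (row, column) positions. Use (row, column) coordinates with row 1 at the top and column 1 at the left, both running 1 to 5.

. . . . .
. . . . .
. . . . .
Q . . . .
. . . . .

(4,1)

(1,5) (2,2) (3,4) (4,1) (5,3)

Row 1: attacked by (4,1)→{1,4}. Safe: 2, 3, 5. Place at column 5.
Row 2: attacked by (1,5)→{4,5}; (4,1)→{1,3}. Safe: 2. Place at column 2.
Row 3: attacked by (1,5)→{3,5}; (2,2)→{1,2,3}; (4,1)→{1,2}. Safe: 4. Place at column 4.
Row 5: attacked by (1,5)→{1,5}; (2,2)→{2,5}; (3,4)→{2,4}; (4,1)→{1,2}. Safe: 3. Place at column 3.
Columns [5, 2, 4, 1, 3], r−c [-4, 0, -1, 3, 2], r+c [6, 4, 7, 5, 8] are all distinct, so no two queens attack.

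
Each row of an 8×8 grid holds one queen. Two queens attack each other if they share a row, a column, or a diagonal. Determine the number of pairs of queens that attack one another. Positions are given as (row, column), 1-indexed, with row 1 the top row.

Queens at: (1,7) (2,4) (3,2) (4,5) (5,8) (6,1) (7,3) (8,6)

0

All columns are distinct and no two queens satisfy |Δrow| = |Δcol|, so no pair attacks.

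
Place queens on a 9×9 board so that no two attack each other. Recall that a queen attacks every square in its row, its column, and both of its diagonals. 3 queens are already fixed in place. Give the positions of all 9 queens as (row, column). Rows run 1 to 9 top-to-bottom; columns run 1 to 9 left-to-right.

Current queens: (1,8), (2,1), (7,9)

(1,8) (2,1) (3,4) (4,7) (5,5) (6,2) (7,9) (8,6) (9,3)

Row 3: attacked by (1,8)→{6,8}; (2,1)→{1,2}; (7,9)→{5,9}. Safe: 3, 4, 7. Place at column 4.
Row 4: attacked by (1,8)→{5,8}; (2,1)→{1,3}; (3,4)→{3,4,5}; (7,9)→{6,9}. Safe: 2, 7. Place at column 7.
Row 5: attacked by (1,8)→{4,8}; (2,1)→{1,4}; (3,4)→{2,4,6}; (4,7)→{6,7,8}; (7,9)→{7,9}. Safe: 3, 5. Place at column 5.
Row 6: attacked by (1,8)→{3,8}; (2,1)→{1,5}; (3,4)→{1,4,7}; (4,7)→{5,7,9}; (5,5)→{4,5,6}; (7,9)→{8,9}. Safe: 2. Place at column 2.
Row 8: attacked by (1,8)→{1,8}; (2,1)→{1,7}; (3,4)→{4,9}; (4,7)→{3,7}; (5,5)→{2,5,8}; (6,2)→{2,4}; (7,9)→{8,9}. Safe: 6. Place at column 6.
Row 9: attacked by (1,8)→{8}; (2,1)→{1,8}; (3,4)→{4}; (4,7)→{2,7}; (5,5)→{1,5,9}; (6,2)→{2,5}; (7,9)→{7,9}; (8,6)→{5,6,7}. Safe: 3. Place at column 3.
Columns [8, 1, 4, 7, 5, 2, 9, 6, 3], r−c [-7, 1, -1, -3, 0, 4, -2, 2, 6], r+c [9, 3, 7, 11, 10, 8, 16, 14, 12] are all distinct, so no two queens attack.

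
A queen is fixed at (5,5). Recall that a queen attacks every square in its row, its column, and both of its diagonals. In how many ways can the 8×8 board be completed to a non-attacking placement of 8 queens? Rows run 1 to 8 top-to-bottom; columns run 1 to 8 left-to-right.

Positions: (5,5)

Branch on row 1: col 2 → 0; col 3 → 3; col 4 → 1; col 6 → 3; col 7 → 1; col 8 → 0.
Sum: 0 + 3 + 1 + 3 + 1 + 0 = 8.

8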